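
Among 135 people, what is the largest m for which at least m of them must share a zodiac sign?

12

There are 12 zodiac signs, which serve as the pigeonholes.
If each of the 12 zodiac signs held at most 11, the total would be at most 12 × 11 = 132 < 135, a contradiction.
So at least one holds ⌈135/12⌉ = 12.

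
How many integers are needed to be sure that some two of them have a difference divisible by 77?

78

Use the pigeonhole principle on residue classes: two integers differ by a multiple of 77 exactly when they share a remainder mod 77.
There are 77 residue classes mod 77, so 77 integers can all lie in distinct classes.
One more integer must repeat a residue, giving a difference divisible by 77. So n = 77 + 1 = 78.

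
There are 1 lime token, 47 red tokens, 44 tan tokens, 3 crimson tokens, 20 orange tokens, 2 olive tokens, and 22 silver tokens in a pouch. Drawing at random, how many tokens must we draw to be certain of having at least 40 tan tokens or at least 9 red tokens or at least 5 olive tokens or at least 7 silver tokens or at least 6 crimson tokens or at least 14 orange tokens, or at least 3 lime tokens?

The worst case stops just short of every target: all 1 lime, 8 red, 39 tan, all 3 crimson, 13 orange, all 2 olive, 6 silver — 1 + 8 + 39 + 3 + 13 + 2 + 6 = 72 tokens.
One more token must push some color to its target, so 72 + 1 = 73.

73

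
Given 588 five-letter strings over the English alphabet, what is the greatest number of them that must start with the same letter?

If each of the 26 possible first letters held at most 22, the total would be at most 26 × 22 = 572 < 588, a contradiction.
So at least one holds ⌈588/26⌉ = 23.

23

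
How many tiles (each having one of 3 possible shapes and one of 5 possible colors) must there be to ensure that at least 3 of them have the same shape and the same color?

There are 3 × 5 = 15 (shape, color) combinations acting as pigeonholes.
With 15 × 2 = 30 tiles we could place exactly 2 in each, with no (shape, color) pair reaching 3.
One more forces some (shape, color) pair to hold 3, so 30 + 1 = 31.

31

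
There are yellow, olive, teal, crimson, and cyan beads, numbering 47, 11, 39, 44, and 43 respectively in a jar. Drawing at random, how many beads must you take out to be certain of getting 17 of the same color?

76

In the worst case we take at most 16 of each color, but all 11 olive (fewer than 16), giving 16 + 11 + 16 + 16 + 16 = 75.
One more bead then forces some color to 17, so 75 + 1 = 76.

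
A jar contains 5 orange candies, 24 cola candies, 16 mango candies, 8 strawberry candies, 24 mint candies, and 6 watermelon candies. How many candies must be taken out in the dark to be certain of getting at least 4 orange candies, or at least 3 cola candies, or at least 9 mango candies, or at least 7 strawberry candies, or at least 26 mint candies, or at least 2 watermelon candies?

The worst case stops just short of every target: 3 orange, 2 cola, 8 mango, 6 strawberry, all 24 mint, 1 watermelon — 3 + 2 + 8 + 6 + 24 + 1 = 44 candies.
One more candy must push some flavor to its target, so 44 + 1 = 45.

45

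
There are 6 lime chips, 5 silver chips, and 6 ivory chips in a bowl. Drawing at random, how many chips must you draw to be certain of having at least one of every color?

13

The hardest color to obtain is silver: we could draw every other chip first — 17 − 5 = 12 chips — without a single silver one.
The next draw must be silver, so 12 + 1 = 13.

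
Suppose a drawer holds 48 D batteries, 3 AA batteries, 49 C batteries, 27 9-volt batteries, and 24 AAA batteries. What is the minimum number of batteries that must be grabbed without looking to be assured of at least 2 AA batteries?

150

The worst case draws every non-AA battery first: 48 + 49 + 27 + 24 = 148.
The next 2 draws are then forced to be AA, giving 148 + 2 = 150.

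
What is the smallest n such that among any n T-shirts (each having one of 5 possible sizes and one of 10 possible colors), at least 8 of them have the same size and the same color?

351

There are 5 × 10 = 50 (size, color) combinations acting as pigeonholes.
With 50 × 7 = 350 T-shirts we could place exactly 7 in each, with no (size, color) pair reaching 8.
One more forces some (size, color) pair to hold 8, so 350 + 1 = 351.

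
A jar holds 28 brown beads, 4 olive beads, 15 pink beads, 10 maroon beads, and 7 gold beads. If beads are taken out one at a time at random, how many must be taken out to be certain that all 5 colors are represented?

61

The hardest color to obtain is olive: we could draw every other bead first — 64 − 4 = 60 beads — without a single olive one.
The next draw must be olive, so 60 + 1 = 61.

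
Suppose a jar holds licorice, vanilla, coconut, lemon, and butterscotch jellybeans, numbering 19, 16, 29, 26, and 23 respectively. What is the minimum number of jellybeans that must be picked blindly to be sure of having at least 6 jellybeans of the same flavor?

The worst case takes 5 jellybeans of each flavor without reaching 6 of any: 5 × 5 = 25.
The next jellybean must bring some flavor to 6, so 25 + 1 = 26.

26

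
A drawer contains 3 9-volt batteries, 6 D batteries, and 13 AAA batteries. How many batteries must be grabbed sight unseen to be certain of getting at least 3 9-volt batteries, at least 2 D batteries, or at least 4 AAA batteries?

Each of the 3 types has its own threshold; avoid all of them simultaneously.
The worst case stops just short of every target: 2 9-volt, 1 D, 3 AAA — 2 + 1 + 3 = 6 batteries.
One more battery must push some type to its target, so 6 + 1 = 7.

7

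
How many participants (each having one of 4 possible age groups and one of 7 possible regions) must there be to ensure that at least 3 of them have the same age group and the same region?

57

There are 4 × 7 = 28 (age group, region) combinations acting as pigeonholes.
With 28 × 2 = 56 participants we could place exactly 2 in each, with no (age group, region) pair reaching 3.
One more forces some (age group, region) pair to hold 3, so 56 + 1 = 57.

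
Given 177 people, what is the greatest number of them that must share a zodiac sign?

There are 12 zodiac signs, which serve as the pigeonholes.
If each of the 12 zodiac signs held at most 14, the total would be at most 12 × 14 = 168 < 177, a contradiction.
So at least one holds ⌈177/12⌉ = 15.

15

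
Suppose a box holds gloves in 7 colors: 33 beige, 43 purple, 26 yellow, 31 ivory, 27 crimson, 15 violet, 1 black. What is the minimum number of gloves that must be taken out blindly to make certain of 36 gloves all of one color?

169

In the worst case we take at most 35 of each color, but all 33 beige, all 26 yellow, all 31 ivory, all 27 crimson, all 15 violet, and all 1 black (fewer than 35), giving 33 + 35 + 26 + 31 + 27 + 15 + 1 = 168.
One more glove then forces some color to 36, so 168 + 1 = 169.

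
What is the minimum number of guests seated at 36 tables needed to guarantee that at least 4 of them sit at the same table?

109

There are 36 tables acting as pigeonholes.
With 36 × 3 = 108 guests we could place exactly 3 in each, with no class reaching 4.
One more forces some class to hold 4, so 108 + 1 = 109.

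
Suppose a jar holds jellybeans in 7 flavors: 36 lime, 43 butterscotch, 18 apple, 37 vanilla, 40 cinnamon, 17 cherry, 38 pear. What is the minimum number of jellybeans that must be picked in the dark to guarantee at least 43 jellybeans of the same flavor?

In the worst case we take at most 42 of each flavor, but all 36 lime, all 18 apple, all 37 vanilla, all 40 cinnamon, all 17 cherry, and all 38 pear (fewer than 42), giving 36 + 42 + 18 + 37 + 40 + 17 + 38 = 228.
One more jellybean then forces some flavor to 43, so 228 + 1 = 229.

229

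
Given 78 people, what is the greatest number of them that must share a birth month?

The 78 people fall into 12 months of the year.
If each of the 12 months of the year held at most 6, the total would be at most 12 × 6 = 72 < 78, a contradiction.
So at least one holds ⌈78/12⌉ = 7.

7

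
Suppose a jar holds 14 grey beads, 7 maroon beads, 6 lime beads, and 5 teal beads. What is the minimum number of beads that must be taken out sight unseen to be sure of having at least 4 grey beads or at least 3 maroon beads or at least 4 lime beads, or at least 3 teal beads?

11

The worst case stops just short of every target: 3 grey, 2 maroon, 3 lime, 2 teal — 3 + 2 + 3 + 2 = 10 beads.
One more bead must push some color to its target, so 10 + 1 = 11.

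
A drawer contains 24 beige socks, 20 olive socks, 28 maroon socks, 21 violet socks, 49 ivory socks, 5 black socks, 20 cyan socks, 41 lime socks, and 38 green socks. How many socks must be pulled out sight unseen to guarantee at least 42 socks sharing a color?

239

In the worst case we take at most 41 of each color, but all 24 beige, all 20 olive, all 28 maroon, all 21 violet, all 5 black, all 20 cyan, and all 38 green (fewer than 41), giving 24 + 20 + 28 + 21 + 41 + 5 + 20 + 41 + 38 = 238.
One more sock then forces some color to 42, so 238 + 1 = 239.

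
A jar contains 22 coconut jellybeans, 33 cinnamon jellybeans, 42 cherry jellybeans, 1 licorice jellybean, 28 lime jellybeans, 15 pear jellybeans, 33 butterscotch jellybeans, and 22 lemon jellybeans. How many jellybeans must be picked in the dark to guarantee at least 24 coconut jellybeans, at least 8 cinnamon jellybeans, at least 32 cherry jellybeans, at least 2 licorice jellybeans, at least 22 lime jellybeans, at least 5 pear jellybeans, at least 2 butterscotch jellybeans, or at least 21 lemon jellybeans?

Each of the 8 flavors has its own threshold; avoid all of them simultaneously.
The worst case stops just short of every target: all 22 coconut, 7 cinnamon, 31 cherry, 1 licorice, 21 lime, 4 pear, 1 butterscotch, 20 lemon — 22 + 7 + 31 + 1 + 21 + 4 + 1 + 20 = 107 jellybeans.
One more jellybean must push some flavor to its target, so 107 + 1 = 108.

108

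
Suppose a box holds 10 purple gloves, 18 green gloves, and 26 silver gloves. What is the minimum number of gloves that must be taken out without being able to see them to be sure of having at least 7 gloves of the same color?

Treat the 3 colors as pigeonholes.
The worst case takes 6 gloves of each color without reaching 7 of any: 3 × 6 = 18.
The next glove must bring some color to 7, so 18 + 1 = 19.

19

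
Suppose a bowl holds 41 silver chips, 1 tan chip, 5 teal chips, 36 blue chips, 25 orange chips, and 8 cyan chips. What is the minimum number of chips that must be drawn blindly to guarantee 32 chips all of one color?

102

Treat the 6 colors as pigeonholes.
In the worst case we take at most 31 of each color, but all 1 tan, all 5 teal, all 25 orange, and all 8 cyan (fewer than 31), giving 31 + 1 + 5 + 31 + 25 + 8 = 101.
One more chip then forces some color to 32, so 101 + 1 = 102.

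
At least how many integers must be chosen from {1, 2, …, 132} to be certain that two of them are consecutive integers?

67

Partition {1, …, 132} into 66 pairs: {1,2}, {3,4}, …, {131,132}.
Choosing 66 integers — say the 66 even numbers 2, 4, …, 132 — takes one from each pair and avoids the property.
Choosing 67 forces two into the same pair by pigeonhole, and those are consecutive. So 67.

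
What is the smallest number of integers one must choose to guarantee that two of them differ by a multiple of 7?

Use the pigeonhole principle on residue classes: two integers differ by a multiple of 7 exactly when they share a remainder mod 7.
There are 7 residue classes mod 7, so 7 integers can all lie in distinct classes.
One more integer must repeat a residue, giving a difference divisible by 7. So n = 7 + 1 = 8.

8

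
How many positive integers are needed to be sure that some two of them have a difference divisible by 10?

Use the pigeonhole principle on residue classes: two integers differ by a multiple of 10 exactly when they share a remainder mod 10.
There are 10 residue classes mod 10, so 10 integers can all lie in distinct classes.
One more integer must repeat a residue, giving a difference divisible by 10. So n = 10 + 1 = 11.

11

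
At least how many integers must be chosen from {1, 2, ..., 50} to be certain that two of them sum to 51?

26

Partition {1, …, 50} into 25 pairs: {1,50}, {2,49}, …, {25,26}.
Choosing 25 integers — say the integers 1 through 25 — takes one from each pair and avoids the property.
Choosing 26 forces two into the same pair by pigeonhole, and those sum to 51. So 26.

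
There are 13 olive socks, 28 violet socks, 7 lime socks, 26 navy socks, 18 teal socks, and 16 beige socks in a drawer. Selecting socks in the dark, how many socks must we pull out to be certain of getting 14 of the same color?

Treat the 6 colors as pigeonholes.
In the worst case we take at most 13 of each color, but all 7 lime (fewer than 13), giving 13 + 13 + 7 + 13 + 13 + 13 = 72.
One more sock then forces some color to 14, so 72 + 1 = 73.

73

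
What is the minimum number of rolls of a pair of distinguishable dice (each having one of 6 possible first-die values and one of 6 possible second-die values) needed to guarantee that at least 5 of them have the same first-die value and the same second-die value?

There are 6 × 6 = 36 (first-die value, second-die value) combinations acting as pigeonholes.
With 36 × 4 = 144 rolls of a pair of distinguishable dice we could place exactly 4 in each, with no (first-die value, second-die value) pair reaching 5.
One more forces some (first-die value, second-die value) pair to hold 5, so 144 + 1 = 145.

145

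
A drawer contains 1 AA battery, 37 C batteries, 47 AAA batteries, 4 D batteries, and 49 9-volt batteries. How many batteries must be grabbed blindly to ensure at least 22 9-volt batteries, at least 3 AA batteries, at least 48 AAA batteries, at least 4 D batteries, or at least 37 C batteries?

Each of the 5 types has its own threshold; avoid all of them simultaneously.
The worst case stops just short of every target: all 1 AA, 36 C, 47 AAA, 3 D, 21 9-volt — 1 + 36 + 47 + 3 + 21 = 108 batteries.
One more battery must push some type to its target, so 108 + 1 = 109.

109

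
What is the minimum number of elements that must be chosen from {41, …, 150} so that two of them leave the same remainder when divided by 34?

35

Group the integers by remainder mod 34; there are 34 residue classes, each nonempty in this range.
Choosing one from each class (34 integers) avoids any shared remainder.
One more choice must repeat a class, so two differ by a multiple of 34. Hence 34 + 1 = 35.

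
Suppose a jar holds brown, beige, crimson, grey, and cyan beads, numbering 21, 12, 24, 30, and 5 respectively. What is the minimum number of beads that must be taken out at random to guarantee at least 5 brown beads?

76

The worst case draws every non-brown bead first: 12 + 24 + 30 + 5 = 71.
The next 5 draws are then forced to be brown, giving 71 + 5 = 76.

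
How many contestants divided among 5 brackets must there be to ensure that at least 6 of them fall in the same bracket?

There are 5 brackets acting as pigeonholes.
With 5 × 5 = 25 contestants we could place exactly 5 in each, with no class reaching 6.
One more forces some class to hold 6, so 25 + 1 = 26.

26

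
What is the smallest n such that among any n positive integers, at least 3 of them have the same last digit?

There are 10 possible last digits acting as pigeonholes.
With 10 × 2 = 20 positive integers we could place exactly 2 in each, with no class reaching 3.
One more forces some class to hold 3, so 20 + 1 = 21.

21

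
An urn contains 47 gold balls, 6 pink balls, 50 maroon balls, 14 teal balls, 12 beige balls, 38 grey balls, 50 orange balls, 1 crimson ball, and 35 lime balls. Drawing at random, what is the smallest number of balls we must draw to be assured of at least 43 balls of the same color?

Treat the 9 colors as pigeonholes.
In the worst case we take at most 42 of each color, but all 6 pink, all 14 teal, all 12 beige, all 38 grey, all 1 crimson, and all 35 lime (fewer than 42), giving 42 + 6 + 42 + 14 + 12 + 38 + 42 + 1 + 35 = 232.
One more ball then forces some color to 43, so 232 + 1 = 233.

233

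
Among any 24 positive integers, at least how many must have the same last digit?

3

There are 10 possible last digits, which serve as the pigeonholes.
If each of the 10 possible last digits held at most 2, the total would be at most 10 × 2 = 20 < 24, a contradiction.
So at least one holds ⌈24/10⌉ = 3.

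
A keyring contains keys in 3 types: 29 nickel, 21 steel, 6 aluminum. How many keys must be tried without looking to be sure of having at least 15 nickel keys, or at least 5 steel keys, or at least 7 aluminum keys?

25

Each of the 3 types has its own threshold; avoid all of them simultaneously.
The worst case stops just short of every target: 14 nickel, 4 steel, 6 aluminum — 14 + 4 + 6 = 24 keys.
One more key must push some type to its target, so 24 + 1 = 25.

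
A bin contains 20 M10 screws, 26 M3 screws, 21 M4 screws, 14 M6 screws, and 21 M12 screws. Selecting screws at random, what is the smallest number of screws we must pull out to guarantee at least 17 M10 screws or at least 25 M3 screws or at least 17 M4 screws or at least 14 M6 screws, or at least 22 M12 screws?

91

Each of the 5 sizes has its own threshold; avoid all of them simultaneously.
The worst case stops just short of every target: 16 M10, 24 M3, 16 M4, 13 M6, 21 M12 — 16 + 24 + 16 + 13 + 21 = 90 screws.
One more screw must push some size to its target, so 90 + 1 = 91.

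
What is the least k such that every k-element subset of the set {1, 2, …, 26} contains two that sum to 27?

Partition {1, …, 26} into 13 pairs: {1,26}, {2,25}, …, {13,14}.
Choosing 13 integers — say the integers 1 through 13 — takes one from each pair and avoids the property.
Choosing 14 forces two into the same pair by pigeonhole, and those sum to 27. So 14.

14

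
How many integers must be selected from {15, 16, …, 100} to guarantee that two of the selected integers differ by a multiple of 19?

20

Group the integers by remainder mod 19; there are 19 residue classes, each nonempty in this range.
Choosing one from each class (19 integers) avoids any shared remainder.
One more choice must repeat a class, so two differ by a multiple of 19. Hence 19 + 1 = 20.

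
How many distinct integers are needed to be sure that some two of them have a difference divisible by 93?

Two integers differ by a multiple of 93 exactly when they share a remainder mod 93.
There are 93 residue classes mod 93, so 93 integers can all lie in distinct classes.
One more integer must repeat a residue, giving a difference divisible by 93. So n = 93 + 1 = 94.

94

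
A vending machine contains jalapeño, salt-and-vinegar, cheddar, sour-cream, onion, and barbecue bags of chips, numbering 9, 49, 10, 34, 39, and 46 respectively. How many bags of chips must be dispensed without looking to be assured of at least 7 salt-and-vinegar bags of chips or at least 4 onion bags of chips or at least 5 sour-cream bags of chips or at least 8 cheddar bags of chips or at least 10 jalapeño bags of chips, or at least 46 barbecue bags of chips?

75

The worst case stops just short of every target: 9 jalapeño, 6 salt-and-vinegar, 7 cheddar, 4 sour-cream, 3 onion, 45 barbecue — 9 + 6 + 7 + 4 + 3 + 45 = 74 bags of chips.
One more bag of chips must push some flavor to its target, so 74 + 1 = 75.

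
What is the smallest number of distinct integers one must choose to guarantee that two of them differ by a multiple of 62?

Use the pigeonhole principle on residue classes: two integers differ by a multiple of 62 exactly when they share a remainder mod 62.
There are 62 residue classes mod 62, so 62 integers can all lie in distinct classes.
One more integer must repeat a residue, giving a difference divisible by 62. So n = 62 + 1 = 63.

63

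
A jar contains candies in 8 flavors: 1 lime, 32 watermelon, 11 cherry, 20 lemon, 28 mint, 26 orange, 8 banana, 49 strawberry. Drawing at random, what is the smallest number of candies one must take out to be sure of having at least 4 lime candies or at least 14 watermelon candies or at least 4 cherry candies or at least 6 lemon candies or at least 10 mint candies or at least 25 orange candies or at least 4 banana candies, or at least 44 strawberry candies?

The worst case stops just short of every target: all 1 lime, 13 watermelon, 3 cherry, 5 lemon, 9 mint, 24 orange, 3 banana, 43 strawberry — 1 + 13 + 3 + 5 + 9 + 24 + 3 + 43 = 101 candies.
One more candy must push some flavor to its target, so 101 + 1 = 102.

102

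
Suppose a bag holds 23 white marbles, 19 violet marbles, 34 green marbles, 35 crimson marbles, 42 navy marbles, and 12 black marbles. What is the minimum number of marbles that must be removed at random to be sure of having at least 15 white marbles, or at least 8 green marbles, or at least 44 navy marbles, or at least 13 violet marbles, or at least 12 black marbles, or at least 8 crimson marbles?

94

Each of the 6 colors has its own threshold; avoid all of them simultaneously.
The worst case stops just short of every target: 14 white, 12 violet, 7 green, 7 crimson, all 42 navy, 11 black — 14 + 12 + 7 + 7 + 42 + 11 = 93 marbles.
One more marble must push some color to its target, so 93 + 1 = 94.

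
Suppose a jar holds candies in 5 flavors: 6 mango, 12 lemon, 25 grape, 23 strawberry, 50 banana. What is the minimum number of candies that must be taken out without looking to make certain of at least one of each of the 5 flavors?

The hardest flavor to obtain is mango: we could draw every other candy first — 116 − 6 = 110 candies — without a single mango one.
The next draw must be mango, so 110 + 1 = 111.

111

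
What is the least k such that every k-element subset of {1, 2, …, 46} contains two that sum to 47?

Partition {1, …, 46} into 23 pairs: {1,46}, {2,45}, …, {23,24}.
Choosing 23 integers — say the integers 1 through 23 — takes one from each pair and avoids the property.
Choosing 24 forces two into the same pair by pigeonhole, and those sum to 47. So 24.

24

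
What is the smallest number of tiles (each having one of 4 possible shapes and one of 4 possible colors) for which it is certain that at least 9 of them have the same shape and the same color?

There are 4 × 4 = 16 (shape, color) combinations acting as pigeonholes.
With 16 × 8 = 128 tiles we could place exactly 8 in each, with no (shape, color) pair reaching 9.
One more forces some (shape, color) pair to hold 9, so 128 + 1 = 129.

129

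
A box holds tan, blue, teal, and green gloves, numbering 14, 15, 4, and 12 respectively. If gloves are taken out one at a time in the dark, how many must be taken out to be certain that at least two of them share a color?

5

The worst case takes 1 glove of each color without reaching 2 of any: 4 × 1 = 4.
The next glove must bring some color to 2, so 4 + 1 = 5.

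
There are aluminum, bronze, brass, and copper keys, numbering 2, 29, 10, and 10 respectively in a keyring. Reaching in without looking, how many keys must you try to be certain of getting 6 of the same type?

Treat the 4 types as pigeonholes.
In the worst case we take at most 5 of each type, but all 2 aluminum (fewer than 5), giving 2 + 5 + 5 + 5 = 17.
One more key then forces some type to 6, so 17 + 1 = 18.

18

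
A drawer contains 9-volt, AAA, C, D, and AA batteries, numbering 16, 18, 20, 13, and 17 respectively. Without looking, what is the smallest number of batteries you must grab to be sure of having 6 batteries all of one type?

26

Treat the 5 types as pigeonholes.
The worst case takes 5 batteries of each type without reaching 6 of any: 5 × 5 = 25.
The next battery must bring some type to 6, so 25 + 1 = 26.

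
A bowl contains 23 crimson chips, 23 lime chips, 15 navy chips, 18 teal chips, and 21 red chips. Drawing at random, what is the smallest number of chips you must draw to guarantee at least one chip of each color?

86

The hardest color to obtain is navy: we could draw every other chip first — 100 − 15 = 85 chips — without a single navy one.
The next draw must be navy, so 85 + 1 = 86.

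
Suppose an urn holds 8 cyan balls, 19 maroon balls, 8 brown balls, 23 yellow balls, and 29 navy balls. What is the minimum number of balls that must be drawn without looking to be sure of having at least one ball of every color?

The hardest color to obtain is cyan: we could draw every other ball first — 87 − 8 = 79 balls — without a single cyan one.
The next draw must be cyan, so 79 + 1 = 80.

80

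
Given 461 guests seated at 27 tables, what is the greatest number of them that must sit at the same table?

18

The 461 guests fall into 27 tables.
If each of the 27 tables held at most 17, the total would be at most 27 × 17 = 459 < 461, a contradiction.
So at least one holds ⌈461/27⌉ = 18.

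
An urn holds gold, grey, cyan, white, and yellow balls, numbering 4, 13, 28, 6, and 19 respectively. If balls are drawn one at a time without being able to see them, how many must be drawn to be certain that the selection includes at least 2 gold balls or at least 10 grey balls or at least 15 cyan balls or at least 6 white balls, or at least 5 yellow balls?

Each of the 5 colors has its own threshold; avoid all of them simultaneously.
The worst case stops just short of every target: 1 gold, 9 grey, 14 cyan, 5 white, 4 yellow — 1 + 9 + 14 + 5 + 4 = 33 balls.
One more ball must push some color to its target, so 33 + 1 = 34.

34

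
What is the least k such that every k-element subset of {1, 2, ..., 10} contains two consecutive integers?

6

Partition {1, …, 10} into 5 pairs: {1,2}, {3,4}, …, {9,10}.
Choosing 5 integers — say the 5 even numbers 2, 4, …, 10 — takes one from each pair and avoids the property.
Choosing 6 forces two into the same pair by pigeonhole, and those are consecutive. So 6.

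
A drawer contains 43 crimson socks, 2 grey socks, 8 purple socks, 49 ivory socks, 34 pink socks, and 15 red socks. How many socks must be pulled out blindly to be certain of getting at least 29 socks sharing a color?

110

In the worst case we take at most 28 of each color, but all 2 grey, all 8 purple, and all 15 red (fewer than 28), giving 28 + 2 + 8 + 28 + 28 + 15 = 109.
One more sock then forces some color to 29, so 109 + 1 = 110.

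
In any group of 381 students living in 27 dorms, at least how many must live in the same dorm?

The 381 students fall into 27 dorms.
If each of the 27 dorms held at most 14, the total would be at most 27 × 14 = 378 < 381, a contradiction.
So at least one holds ⌈381/27⌉ = 15.

15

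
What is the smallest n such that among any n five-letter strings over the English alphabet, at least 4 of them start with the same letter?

There are 26 possible first letters acting as pigeonholes.
With 26 × 3 = 78 five-letter strings over the English alphabet we could place exactly 3 in each, with no class reaching 4.
One more forces some class to hold 4, so 78 + 1 = 79.

79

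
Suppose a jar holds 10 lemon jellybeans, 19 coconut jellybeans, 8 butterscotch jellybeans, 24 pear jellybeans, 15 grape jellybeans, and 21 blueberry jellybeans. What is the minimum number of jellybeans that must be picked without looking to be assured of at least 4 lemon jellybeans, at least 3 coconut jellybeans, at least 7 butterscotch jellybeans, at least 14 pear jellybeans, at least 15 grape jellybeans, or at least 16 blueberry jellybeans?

Each of the 6 flavors has its own threshold; avoid all of them simultaneously.
The worst case stops just short of every target: 3 lemon, 2 coconut, 6 butterscotch, 13 pear, 14 grape, 15 blueberry — 3 + 2 + 6 + 13 + 14 + 15 = 53 jellybeans.
One more jellybean must push some flavor to its target, so 53 + 1 = 54.

54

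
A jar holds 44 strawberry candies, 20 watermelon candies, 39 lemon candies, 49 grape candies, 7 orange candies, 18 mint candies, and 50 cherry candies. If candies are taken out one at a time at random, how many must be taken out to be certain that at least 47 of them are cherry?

224

The worst case draws every non-cherry candy first: 44 + 20 + 39 + 49 + 7 + 18 = 177.
The next 47 draws are then forced to be cherry, giving 177 + 47 = 224.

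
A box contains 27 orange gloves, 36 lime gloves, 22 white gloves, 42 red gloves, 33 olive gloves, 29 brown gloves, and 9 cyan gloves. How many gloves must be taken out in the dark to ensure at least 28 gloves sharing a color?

Treat the 7 colors as pigeonholes.
In the worst case we take at most 27 of each color, but all 22 white and all 9 cyan (fewer than 27), giving 27 + 27 + 22 + 27 + 27 + 27 + 9 = 166.
One more glove then forces some color to 28, so 166 + 1 = 167.

167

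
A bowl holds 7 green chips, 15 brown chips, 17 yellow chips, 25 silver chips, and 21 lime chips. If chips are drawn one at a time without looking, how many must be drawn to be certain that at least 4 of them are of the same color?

The worst case takes 3 chips of each color without reaching 4 of any: 5 × 3 = 15.
The next chip must bring some color to 4, so 15 + 1 = 16.

16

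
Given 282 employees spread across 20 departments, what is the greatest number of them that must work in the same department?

15

The 282 employees fall into 20 departments.
If each of the 20 departments held at most 14, the total would be at most 20 × 14 = 280 < 282, a contradiction.
So at least one holds ⌈282/20⌉ = 15.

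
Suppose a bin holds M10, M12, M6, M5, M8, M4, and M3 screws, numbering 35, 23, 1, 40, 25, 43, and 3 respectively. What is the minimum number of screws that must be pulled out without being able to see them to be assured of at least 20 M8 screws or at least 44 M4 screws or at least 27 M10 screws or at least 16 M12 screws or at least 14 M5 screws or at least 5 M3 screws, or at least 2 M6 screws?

The worst case stops just short of every target: 26 M10, 15 M12, 1 M6, 13 M5, 19 M8, 43 M4, all 3 M3 — 26 + 15 + 1 + 13 + 19 + 43 + 3 = 120 screws.
One more screw must push some size to its target, so 120 + 1 = 121.

121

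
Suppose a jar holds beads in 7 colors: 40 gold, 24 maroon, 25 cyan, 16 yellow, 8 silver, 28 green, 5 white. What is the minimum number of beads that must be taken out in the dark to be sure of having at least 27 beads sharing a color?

In the worst case we take at most 26 of each color, but all 24 maroon, all 25 cyan, all 16 yellow, all 8 silver, and all 5 white (fewer than 26), giving 26 + 24 + 25 + 16 + 8 + 26 + 5 = 130.
One more bead then forces some color to 27, so 130 + 1 = 131.

131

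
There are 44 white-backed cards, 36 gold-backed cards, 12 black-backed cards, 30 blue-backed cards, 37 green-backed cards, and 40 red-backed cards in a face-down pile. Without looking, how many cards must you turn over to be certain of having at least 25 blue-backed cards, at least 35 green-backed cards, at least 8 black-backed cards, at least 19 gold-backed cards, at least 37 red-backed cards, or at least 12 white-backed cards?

131

Each of the 6 back colors has its own threshold; avoid all of them simultaneously.
The worst case stops just short of every target: 11 white-backed, 18 gold-backed, 7 black-backed, 24 blue-backed, 34 green-backed, 36 red-backed — 11 + 18 + 7 + 24 + 34 + 36 = 130 cards.
One more card must push some back color to its target, so 130 + 1 = 131.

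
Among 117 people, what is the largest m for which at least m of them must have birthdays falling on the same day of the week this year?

17

The 117 people fall into 7 days of the week.
If each of the 7 days of the week held at most 16, the total would be at most 7 × 16 = 112 < 117, a contradiction.
So at least one holds ⌈117/7⌉ = 17.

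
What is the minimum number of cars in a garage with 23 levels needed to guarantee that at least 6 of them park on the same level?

There are 23 levels acting as pigeonholes.
With 23 × 5 = 115 cars we could place exactly 5 in each, with no class reaching 6.
One more forces some class to hold 6, so 115 + 1 = 116.

116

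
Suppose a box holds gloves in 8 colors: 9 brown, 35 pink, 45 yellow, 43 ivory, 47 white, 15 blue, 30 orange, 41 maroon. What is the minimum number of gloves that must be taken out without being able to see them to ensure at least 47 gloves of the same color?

Treat the 8 colors as pigeonholes.
In the worst case we take at most 46 of each color, but all 9 brown, all 35 pink, all 45 yellow, all 43 ivory, all 15 blue, all 30 orange, and all 41 maroon (fewer than 46), giving 9 + 35 + 45 + 43 + 46 + 15 + 30 + 41 = 264.
One more glove then forces some color to 47, so 264 + 1 = 265.

265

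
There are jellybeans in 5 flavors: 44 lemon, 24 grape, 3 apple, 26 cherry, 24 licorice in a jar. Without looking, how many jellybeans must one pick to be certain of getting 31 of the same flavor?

In the worst case we take at most 30 of each flavor, but all 24 grape, all 3 apple, all 26 cherry, and all 24 licorice (fewer than 30), giving 30 + 24 + 3 + 26 + 24 = 107.
One more jellybean then forces some flavor to 31, so 107 + 1 = 108.

108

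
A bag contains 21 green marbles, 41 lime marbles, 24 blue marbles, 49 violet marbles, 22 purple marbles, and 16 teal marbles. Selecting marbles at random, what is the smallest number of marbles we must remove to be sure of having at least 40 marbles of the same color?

162

Treat the 6 colors as pigeonholes.
In the worst case we take at most 39 of each color, but all 21 green, all 24 blue, all 22 purple, and all 16 teal (fewer than 39), giving 21 + 39 + 24 + 39 + 22 + 16 = 161.
One more marble then forces some color to 40, so 161 + 1 = 162.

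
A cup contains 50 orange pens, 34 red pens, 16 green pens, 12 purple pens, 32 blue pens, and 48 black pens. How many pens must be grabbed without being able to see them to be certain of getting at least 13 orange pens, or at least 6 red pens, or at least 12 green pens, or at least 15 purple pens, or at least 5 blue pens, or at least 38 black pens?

The worst case stops just short of every target: 12 orange, 5 red, 11 green, all 12 purple, 4 blue, 37 black — 12 + 5 + 11 + 12 + 4 + 37 = 81 pens.
One more pen must push some ink color to its target, so 81 + 1 = 82.

82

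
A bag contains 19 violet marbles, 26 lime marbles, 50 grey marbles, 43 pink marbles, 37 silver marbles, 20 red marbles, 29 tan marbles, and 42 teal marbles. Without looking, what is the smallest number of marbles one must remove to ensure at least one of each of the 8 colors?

The hardest color to obtain is violet: we could draw every other marble first — 266 − 19 = 247 marbles — without a single violet one.
The next draw must be violet, so 247 + 1 = 248.

248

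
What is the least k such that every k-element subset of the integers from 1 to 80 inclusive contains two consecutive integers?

Partition {1, …, 80} into 40 pairs: {1,2}, {3,4}, …, {79,80}.
Choosing 40 integers — say the 40 even numbers 2, 4, …, 80 — takes one from each pair and avoids the property.
Choosing 41 forces two into the same pair by pigeonhole, and those are consecutive. So 41.

41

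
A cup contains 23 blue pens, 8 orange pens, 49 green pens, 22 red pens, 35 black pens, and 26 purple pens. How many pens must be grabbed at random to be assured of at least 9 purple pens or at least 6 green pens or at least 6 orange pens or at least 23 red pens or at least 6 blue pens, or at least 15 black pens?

60

The worst case stops just short of every target: 5 blue, 5 orange, 5 green, 22 red, 14 black, 8 purple — 5 + 5 + 5 + 22 + 14 + 8 = 59 pens.
One more pen must push some ink color to its target, so 59 + 1 = 60.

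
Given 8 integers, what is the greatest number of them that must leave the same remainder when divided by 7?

2

The 8 integers fall into 7 residue classes modulo 7.
If each of the 7 residue classes modulo 7 held at most 1, the total would be at most 7 × 1 = 7 < 8, a contradiction.
So at least one holds ⌈8/7⌉ = 2.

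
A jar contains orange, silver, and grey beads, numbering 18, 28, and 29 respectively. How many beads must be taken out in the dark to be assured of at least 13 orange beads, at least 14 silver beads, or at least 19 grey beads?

44

The worst case stops just short of every target: 12 orange, 13 silver, 18 grey — 12 + 13 + 18 = 43 beads.
One more bead must push some color to its target, so 43 + 1 = 44.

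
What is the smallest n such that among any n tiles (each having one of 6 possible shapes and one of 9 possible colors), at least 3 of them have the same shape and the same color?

There are 6 × 9 = 54 (shape, color) combinations acting as pigeonholes.
With 54 × 2 = 108 tiles we could place exactly 2 in each, with no (shape, color) pair reaching 3.
One more forces some (shape, color) pair to hold 3, so 108 + 1 = 109.

109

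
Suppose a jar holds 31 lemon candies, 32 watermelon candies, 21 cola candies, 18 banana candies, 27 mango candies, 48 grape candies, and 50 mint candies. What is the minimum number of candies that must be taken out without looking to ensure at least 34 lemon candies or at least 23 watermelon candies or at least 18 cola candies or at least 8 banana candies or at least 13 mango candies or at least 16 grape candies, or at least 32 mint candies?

The worst case stops just short of every target: all 31 lemon, 22 watermelon, 17 cola, 7 banana, 12 mango, 15 grape, 31 mint — 31 + 22 + 17 + 7 + 12 + 15 + 31 = 135 candies.
One more candy must push some flavor to its target, so 135 + 1 = 136.

136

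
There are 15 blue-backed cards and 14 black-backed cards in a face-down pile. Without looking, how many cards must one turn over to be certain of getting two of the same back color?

Treat the 2 back colors as pigeonholes.
The worst case takes 1 card of each back color without reaching 2 of any: 2 × 1 = 2.
The next card must bring some back color to 2, so 2 + 1 = 3.

3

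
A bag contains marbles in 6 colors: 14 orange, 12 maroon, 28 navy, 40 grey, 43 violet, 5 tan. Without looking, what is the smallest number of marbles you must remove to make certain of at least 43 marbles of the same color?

In the worst case we take at most 42 of each color, but all 14 orange, all 12 maroon, all 28 navy, all 40 grey, and all 5 tan (fewer than 42), giving 14 + 12 + 28 + 40 + 42 + 5 = 141.
One more marble then forces some color to 43, so 141 + 1 = 142.

142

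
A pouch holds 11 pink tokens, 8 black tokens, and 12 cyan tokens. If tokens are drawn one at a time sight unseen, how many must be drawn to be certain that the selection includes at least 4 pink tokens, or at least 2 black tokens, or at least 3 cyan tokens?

7

The worst case stops just short of every target: 3 pink, 1 black, 2 cyan — 3 + 1 + 2 = 6 tokens.
One more token must push some color to its target, so 6 + 1 = 7.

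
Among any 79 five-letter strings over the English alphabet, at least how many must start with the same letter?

4

There are 26 possible first letters, which serve as the pigeonholes.
If each of the 26 possible first letters held at most 3, the total would be at most 26 × 3 = 78 < 79, a contradiction.
So at least one holds ⌈79/26⌉ = 4.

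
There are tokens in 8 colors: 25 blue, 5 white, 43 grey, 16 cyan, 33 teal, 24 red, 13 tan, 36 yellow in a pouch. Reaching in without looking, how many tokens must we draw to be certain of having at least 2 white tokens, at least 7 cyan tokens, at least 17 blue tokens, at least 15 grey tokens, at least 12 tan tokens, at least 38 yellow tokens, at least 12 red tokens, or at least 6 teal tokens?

The worst case stops just short of every target: 16 blue, 1 white, 14 grey, 6 cyan, 5 teal, 11 red, 11 tan, all 36 yellow — 16 + 1 + 14 + 6 + 5 + 11 + 11 + 36 = 100 tokens.
One more token must push some color to its target, so 100 + 1 = 101.

101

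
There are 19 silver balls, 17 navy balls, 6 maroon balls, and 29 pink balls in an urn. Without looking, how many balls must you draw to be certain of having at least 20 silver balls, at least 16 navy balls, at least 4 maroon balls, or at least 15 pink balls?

Each of the 4 colors has its own threshold; avoid all of them simultaneously.
The worst case stops just short of every target: 19 silver, 15 navy, 3 maroon, 14 pink — 19 + 15 + 3 + 14 = 51 balls.
One more ball must push some color to its target, so 51 + 1 = 52.

52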